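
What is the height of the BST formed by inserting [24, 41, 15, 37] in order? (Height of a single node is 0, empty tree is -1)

Insertion order: [24, 41, 15, 37]
Tree (level-order array): [24, 15, 41, None, None, 37]
Compute height bottom-up (empty subtree = -1):
  height(15) = 1 + max(-1, -1) = 0
  height(37) = 1 + max(-1, -1) = 0
  height(41) = 1 + max(0, -1) = 1
  height(24) = 1 + max(0, 1) = 2
Height = 2


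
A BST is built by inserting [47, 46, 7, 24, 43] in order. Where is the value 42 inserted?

Starting tree (level order): [47, 46, None, 7, None, None, 24, None, 43]
Insertion path: 47 -> 46 -> 7 -> 24 -> 43
Result: insert 42 as left child of 43
Final tree (level order): [47, 46, None, 7, None, None, 24, None, 43, 42]


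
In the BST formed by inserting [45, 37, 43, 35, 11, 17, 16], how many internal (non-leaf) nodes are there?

Tree built from: [45, 37, 43, 35, 11, 17, 16]
Tree (level-order array): [45, 37, None, 35, 43, 11, None, None, None, None, 17, 16]
Rule: An internal node has at least one child.
Per-node child counts:
  node 45: 1 child(ren)
  node 37: 2 child(ren)
  node 35: 1 child(ren)
  node 11: 1 child(ren)
  node 17: 1 child(ren)
  node 16: 0 child(ren)
  node 43: 0 child(ren)
Matching nodes: [45, 37, 35, 11, 17]
Count of internal (non-leaf) nodes: 5


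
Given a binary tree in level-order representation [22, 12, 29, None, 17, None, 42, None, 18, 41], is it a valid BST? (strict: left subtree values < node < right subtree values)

Level-order array: [22, 12, 29, None, 17, None, 42, None, 18, 41]
Validate using subtree bounds (lo, hi): at each node, require lo < value < hi,
then recurse left with hi=value and right with lo=value.
Preorder trace (stopping at first violation):
  at node 22 with bounds (-inf, +inf): OK
  at node 12 with bounds (-inf, 22): OK
  at node 17 with bounds (12, 22): OK
  at node 18 with bounds (17, 22): OK
  at node 29 with bounds (22, +inf): OK
  at node 42 with bounds (29, +inf): OK
  at node 41 with bounds (29, 42): OK
No violation found at any node.
Result: Valid BST


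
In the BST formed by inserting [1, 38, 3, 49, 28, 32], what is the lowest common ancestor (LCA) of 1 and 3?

Tree insertion order: [1, 38, 3, 49, 28, 32]
Tree (level-order array): [1, None, 38, 3, 49, None, 28, None, None, None, 32]
In a BST, the LCA of p=1, q=3 is the first node v on the
root-to-leaf path with p <= v <= q (go left if both < v, right if both > v).
Walk from root:
  at 1: 1 <= 1 <= 3, this is the LCA
LCA = 1


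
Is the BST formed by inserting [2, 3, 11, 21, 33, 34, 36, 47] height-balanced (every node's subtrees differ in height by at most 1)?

Tree (level-order array): [2, None, 3, None, 11, None, 21, None, 33, None, 34, None, 36, None, 47]
Definition: a tree is height-balanced if, at every node, |h(left) - h(right)| <= 1 (empty subtree has height -1).
Bottom-up per-node check:
  node 47: h_left=-1, h_right=-1, diff=0 [OK], height=0
  node 36: h_left=-1, h_right=0, diff=1 [OK], height=1
  node 34: h_left=-1, h_right=1, diff=2 [FAIL (|-1-1|=2 > 1)], height=2
  node 33: h_left=-1, h_right=2, diff=3 [FAIL (|-1-2|=3 > 1)], height=3
  node 21: h_left=-1, h_right=3, diff=4 [FAIL (|-1-3|=4 > 1)], height=4
  node 11: h_left=-1, h_right=4, diff=5 [FAIL (|-1-4|=5 > 1)], height=5
  node 3: h_left=-1, h_right=5, diff=6 [FAIL (|-1-5|=6 > 1)], height=6
  node 2: h_left=-1, h_right=6, diff=7 [FAIL (|-1-6|=7 > 1)], height=7
Node 34 violates the condition: |-1 - 1| = 2 > 1.
Result: Not balanced


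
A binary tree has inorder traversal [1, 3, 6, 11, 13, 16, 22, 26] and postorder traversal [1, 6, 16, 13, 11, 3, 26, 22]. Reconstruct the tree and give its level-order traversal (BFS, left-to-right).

Inorder:   [1, 3, 6, 11, 13, 16, 22, 26]
Postorder: [1, 6, 16, 13, 11, 3, 26, 22]
Algorithm: postorder visits root last, so walk postorder right-to-left;
each value is the root of the current inorder slice — split it at that
value, recurse on the right subtree first, then the left.
Recursive splits:
  root=22; inorder splits into left=[1, 3, 6, 11, 13, 16], right=[26]
  root=26; inorder splits into left=[], right=[]
  root=3; inorder splits into left=[1], right=[6, 11, 13, 16]
  root=11; inorder splits into left=[6], right=[13, 16]
  root=13; inorder splits into left=[], right=[16]
  root=16; inorder splits into left=[], right=[]
  root=6; inorder splits into left=[], right=[]
  root=1; inorder splits into left=[], right=[]
Reconstructed level-order: [22, 3, 26, 1, 11, 6, 13, 16]


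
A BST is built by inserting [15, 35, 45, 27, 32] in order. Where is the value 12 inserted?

Starting tree (level order): [15, None, 35, 27, 45, None, 32]
Insertion path: 15
Result: insert 12 as left child of 15
Final tree (level order): [15, 12, 35, None, None, 27, 45, None, 32]


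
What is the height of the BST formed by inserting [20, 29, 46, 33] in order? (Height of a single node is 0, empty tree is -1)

Insertion order: [20, 29, 46, 33]
Tree (level-order array): [20, None, 29, None, 46, 33]
Compute height bottom-up (empty subtree = -1):
  height(33) = 1 + max(-1, -1) = 0
  height(46) = 1 + max(0, -1) = 1
  height(29) = 1 + max(-1, 1) = 2
  height(20) = 1 + max(-1, 2) = 3
Height = 3


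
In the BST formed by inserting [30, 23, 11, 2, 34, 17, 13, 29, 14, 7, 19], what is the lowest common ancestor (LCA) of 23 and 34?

Tree insertion order: [30, 23, 11, 2, 34, 17, 13, 29, 14, 7, 19]
Tree (level-order array): [30, 23, 34, 11, 29, None, None, 2, 17, None, None, None, 7, 13, 19, None, None, None, 14]
In a BST, the LCA of p=23, q=34 is the first node v on the
root-to-leaf path with p <= v <= q (go left if both < v, right if both > v).
Walk from root:
  at 30: 23 <= 30 <= 34, this is the LCA
LCA = 30


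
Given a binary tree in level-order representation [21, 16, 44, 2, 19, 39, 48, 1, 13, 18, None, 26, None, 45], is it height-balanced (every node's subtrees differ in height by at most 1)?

Tree (level-order array): [21, 16, 44, 2, 19, 39, 48, 1, 13, 18, None, 26, None, 45]
Definition: a tree is height-balanced if, at every node, |h(left) - h(right)| <= 1 (empty subtree has height -1).
Bottom-up per-node check:
  node 1: h_left=-1, h_right=-1, diff=0 [OK], height=0
  node 13: h_left=-1, h_right=-1, diff=0 [OK], height=0
  node 2: h_left=0, h_right=0, diff=0 [OK], height=1
  node 18: h_left=-1, h_right=-1, diff=0 [OK], height=0
  node 19: h_left=0, h_right=-1, diff=1 [OK], height=1
  node 16: h_left=1, h_right=1, diff=0 [OK], height=2
  node 26: h_left=-1, h_right=-1, diff=0 [OK], height=0
  node 39: h_left=0, h_right=-1, diff=1 [OK], height=1
  node 45: h_left=-1, h_right=-1, diff=0 [OK], height=0
  node 48: h_left=0, h_right=-1, diff=1 [OK], height=1
  node 44: h_left=1, h_right=1, diff=0 [OK], height=2
  node 21: h_left=2, h_right=2, diff=0 [OK], height=3
All nodes satisfy the balance condition.
Result: Balanced


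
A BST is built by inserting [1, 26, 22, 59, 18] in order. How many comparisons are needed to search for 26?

Search path for 26: 1 -> 26
Found: True
Comparisons: 2


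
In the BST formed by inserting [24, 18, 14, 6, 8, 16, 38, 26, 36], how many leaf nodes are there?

Tree built from: [24, 18, 14, 6, 8, 16, 38, 26, 36]
Tree (level-order array): [24, 18, 38, 14, None, 26, None, 6, 16, None, 36, None, 8]
Rule: A leaf has 0 children.
Per-node child counts:
  node 24: 2 child(ren)
  node 18: 1 child(ren)
  node 14: 2 child(ren)
  node 6: 1 child(ren)
  node 8: 0 child(ren)
  node 16: 0 child(ren)
  node 38: 1 child(ren)
  node 26: 1 child(ren)
  node 36: 0 child(ren)
Matching nodes: [8, 16, 36]
Count of leaf nodes: 3


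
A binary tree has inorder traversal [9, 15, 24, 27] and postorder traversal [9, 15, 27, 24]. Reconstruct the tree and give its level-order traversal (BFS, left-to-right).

Inorder:   [9, 15, 24, 27]
Postorder: [9, 15, 27, 24]
Algorithm: postorder visits root last, so walk postorder right-to-left;
each value is the root of the current inorder slice — split it at that
value, recurse on the right subtree first, then the left.
Recursive splits:
  root=24; inorder splits into left=[9, 15], right=[27]
  root=27; inorder splits into left=[], right=[]
  root=15; inorder splits into left=[9], right=[]
  root=9; inorder splits into left=[], right=[]
Reconstructed level-order: [24, 15, 27, 9]


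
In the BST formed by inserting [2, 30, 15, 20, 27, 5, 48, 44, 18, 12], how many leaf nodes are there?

Tree built from: [2, 30, 15, 20, 27, 5, 48, 44, 18, 12]
Tree (level-order array): [2, None, 30, 15, 48, 5, 20, 44, None, None, 12, 18, 27]
Rule: A leaf has 0 children.
Per-node child counts:
  node 2: 1 child(ren)
  node 30: 2 child(ren)
  node 15: 2 child(ren)
  node 5: 1 child(ren)
  node 12: 0 child(ren)
  node 20: 2 child(ren)
  node 18: 0 child(ren)
  node 27: 0 child(ren)
  node 48: 1 child(ren)
  node 44: 0 child(ren)
Matching nodes: [12, 18, 27, 44]
Count of leaf nodes: 4


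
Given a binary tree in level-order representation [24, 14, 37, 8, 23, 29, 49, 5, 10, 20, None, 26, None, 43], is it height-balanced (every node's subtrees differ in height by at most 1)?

Tree (level-order array): [24, 14, 37, 8, 23, 29, 49, 5, 10, 20, None, 26, None, 43]
Definition: a tree is height-balanced if, at every node, |h(left) - h(right)| <= 1 (empty subtree has height -1).
Bottom-up per-node check:
  node 5: h_left=-1, h_right=-1, diff=0 [OK], height=0
  node 10: h_left=-1, h_right=-1, diff=0 [OK], height=0
  node 8: h_left=0, h_right=0, diff=0 [OK], height=1
  node 20: h_left=-1, h_right=-1, diff=0 [OK], height=0
  node 23: h_left=0, h_right=-1, diff=1 [OK], height=1
  node 14: h_left=1, h_right=1, diff=0 [OK], height=2
  node 26: h_left=-1, h_right=-1, diff=0 [OK], height=0
  node 29: h_left=0, h_right=-1, diff=1 [OK], height=1
  node 43: h_left=-1, h_right=-1, diff=0 [OK], height=0
  node 49: h_left=0, h_right=-1, diff=1 [OK], height=1
  node 37: h_left=1, h_right=1, diff=0 [OK], height=2
  node 24: h_left=2, h_right=2, diff=0 [OK], height=3
All nodes satisfy the balance condition.
Result: Balanced


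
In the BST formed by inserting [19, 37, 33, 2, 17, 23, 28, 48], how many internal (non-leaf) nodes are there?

Tree built from: [19, 37, 33, 2, 17, 23, 28, 48]
Tree (level-order array): [19, 2, 37, None, 17, 33, 48, None, None, 23, None, None, None, None, 28]
Rule: An internal node has at least one child.
Per-node child counts:
  node 19: 2 child(ren)
  node 2: 1 child(ren)
  node 17: 0 child(ren)
  node 37: 2 child(ren)
  node 33: 1 child(ren)
  node 23: 1 child(ren)
  node 28: 0 child(ren)
  node 48: 0 child(ren)
Matching nodes: [19, 2, 37, 33, 23]
Count of internal (non-leaf) nodes: 5


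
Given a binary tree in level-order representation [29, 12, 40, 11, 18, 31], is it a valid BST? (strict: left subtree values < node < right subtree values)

Level-order array: [29, 12, 40, 11, 18, 31]
Validate using subtree bounds (lo, hi): at each node, require lo < value < hi,
then recurse left with hi=value and right with lo=value.
Preorder trace (stopping at first violation):
  at node 29 with bounds (-inf, +inf): OK
  at node 12 with bounds (-inf, 29): OK
  at node 11 with bounds (-inf, 12): OK
  at node 18 with bounds (12, 29): OK
  at node 40 with bounds (29, +inf): OK
  at node 31 with bounds (29, 40): OK
No violation found at any node.
Result: Valid BST


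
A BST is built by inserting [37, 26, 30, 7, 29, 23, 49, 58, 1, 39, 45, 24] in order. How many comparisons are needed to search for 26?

Search path for 26: 37 -> 26
Found: True
Comparisons: 2


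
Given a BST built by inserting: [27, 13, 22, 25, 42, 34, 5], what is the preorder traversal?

Tree insertion order: [27, 13, 22, 25, 42, 34, 5]
Tree (level-order array): [27, 13, 42, 5, 22, 34, None, None, None, None, 25]
Preorder traversal: [27, 13, 5, 22, 25, 42, 34]


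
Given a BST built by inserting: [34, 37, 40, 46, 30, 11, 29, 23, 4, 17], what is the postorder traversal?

Tree insertion order: [34, 37, 40, 46, 30, 11, 29, 23, 4, 17]
Tree (level-order array): [34, 30, 37, 11, None, None, 40, 4, 29, None, 46, None, None, 23, None, None, None, 17]
Postorder traversal: [4, 17, 23, 29, 11, 30, 46, 40, 37, 34]


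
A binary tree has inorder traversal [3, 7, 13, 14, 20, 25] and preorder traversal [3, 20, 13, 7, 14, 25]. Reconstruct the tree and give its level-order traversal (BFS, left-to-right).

Inorder:  [3, 7, 13, 14, 20, 25]
Preorder: [3, 20, 13, 7, 14, 25]
Algorithm: preorder visits root first, so consume preorder in order;
for each root, split the current inorder slice at that value into
left-subtree inorder and right-subtree inorder, then recurse.
Recursive splits:
  root=3; inorder splits into left=[], right=[7, 13, 14, 20, 25]
  root=20; inorder splits into left=[7, 13, 14], right=[25]
  root=13; inorder splits into left=[7], right=[14]
  root=7; inorder splits into left=[], right=[]
  root=14; inorder splits into left=[], right=[]
  root=25; inorder splits into left=[], right=[]
Reconstructed level-order: [3, 20, 13, 25, 7, 14]


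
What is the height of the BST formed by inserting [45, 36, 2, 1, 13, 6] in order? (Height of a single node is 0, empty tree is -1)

Insertion order: [45, 36, 2, 1, 13, 6]
Tree (level-order array): [45, 36, None, 2, None, 1, 13, None, None, 6]
Compute height bottom-up (empty subtree = -1):
  height(1) = 1 + max(-1, -1) = 0
  height(6) = 1 + max(-1, -1) = 0
  height(13) = 1 + max(0, -1) = 1
  height(2) = 1 + max(0, 1) = 2
  height(36) = 1 + max(2, -1) = 3
  height(45) = 1 + max(3, -1) = 4
Height = 4


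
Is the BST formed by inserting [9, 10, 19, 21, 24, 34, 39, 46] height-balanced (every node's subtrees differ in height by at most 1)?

Tree (level-order array): [9, None, 10, None, 19, None, 21, None, 24, None, 34, None, 39, None, 46]
Definition: a tree is height-balanced if, at every node, |h(left) - h(right)| <= 1 (empty subtree has height -1).
Bottom-up per-node check:
  node 46: h_left=-1, h_right=-1, diff=0 [OK], height=0
  node 39: h_left=-1, h_right=0, diff=1 [OK], height=1
  node 34: h_left=-1, h_right=1, diff=2 [FAIL (|-1-1|=2 > 1)], height=2
  node 24: h_left=-1, h_right=2, diff=3 [FAIL (|-1-2|=3 > 1)], height=3
  node 21: h_left=-1, h_right=3, diff=4 [FAIL (|-1-3|=4 > 1)], height=4
  node 19: h_left=-1, h_right=4, diff=5 [FAIL (|-1-4|=5 > 1)], height=5
  node 10: h_left=-1, h_right=5, diff=6 [FAIL (|-1-5|=6 > 1)], height=6
  node 9: h_left=-1, h_right=6, diff=7 [FAIL (|-1-6|=7 > 1)], height=7
Node 34 violates the condition: |-1 - 1| = 2 > 1.
Result: Not balanced


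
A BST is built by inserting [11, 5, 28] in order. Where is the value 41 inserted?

Starting tree (level order): [11, 5, 28]
Insertion path: 11 -> 28
Result: insert 41 as right child of 28
Final tree (level order): [11, 5, 28, None, None, None, 41]


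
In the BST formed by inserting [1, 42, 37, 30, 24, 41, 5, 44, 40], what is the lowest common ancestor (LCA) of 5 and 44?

Tree insertion order: [1, 42, 37, 30, 24, 41, 5, 44, 40]
Tree (level-order array): [1, None, 42, 37, 44, 30, 41, None, None, 24, None, 40, None, 5]
In a BST, the LCA of p=5, q=44 is the first node v on the
root-to-leaf path with p <= v <= q (go left if both < v, right if both > v).
Walk from root:
  at 1: both 5 and 44 > 1, go right
  at 42: 5 <= 42 <= 44, this is the LCA
LCA = 42


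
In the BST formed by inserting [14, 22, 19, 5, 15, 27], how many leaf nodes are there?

Tree built from: [14, 22, 19, 5, 15, 27]
Tree (level-order array): [14, 5, 22, None, None, 19, 27, 15]
Rule: A leaf has 0 children.
Per-node child counts:
  node 14: 2 child(ren)
  node 5: 0 child(ren)
  node 22: 2 child(ren)
  node 19: 1 child(ren)
  node 15: 0 child(ren)
  node 27: 0 child(ren)
Matching nodes: [5, 15, 27]
Count of leaf nodes: 3


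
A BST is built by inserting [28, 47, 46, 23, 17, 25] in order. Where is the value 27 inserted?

Starting tree (level order): [28, 23, 47, 17, 25, 46]
Insertion path: 28 -> 23 -> 25
Result: insert 27 as right child of 25
Final tree (level order): [28, 23, 47, 17, 25, 46, None, None, None, None, 27]


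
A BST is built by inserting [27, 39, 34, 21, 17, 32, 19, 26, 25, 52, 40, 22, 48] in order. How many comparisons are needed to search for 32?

Search path for 32: 27 -> 39 -> 34 -> 32
Found: True
Comparisons: 4


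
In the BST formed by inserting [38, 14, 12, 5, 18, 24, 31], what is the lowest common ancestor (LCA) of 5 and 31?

Tree insertion order: [38, 14, 12, 5, 18, 24, 31]
Tree (level-order array): [38, 14, None, 12, 18, 5, None, None, 24, None, None, None, 31]
In a BST, the LCA of p=5, q=31 is the first node v on the
root-to-leaf path with p <= v <= q (go left if both < v, right if both > v).
Walk from root:
  at 38: both 5 and 31 < 38, go left
  at 14: 5 <= 14 <= 31, this is the LCA
LCA = 14


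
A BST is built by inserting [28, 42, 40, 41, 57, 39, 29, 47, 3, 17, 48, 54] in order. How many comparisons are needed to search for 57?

Search path for 57: 28 -> 42 -> 57
Found: True
Comparisons: 3


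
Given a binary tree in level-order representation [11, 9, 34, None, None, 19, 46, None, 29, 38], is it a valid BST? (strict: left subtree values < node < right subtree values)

Level-order array: [11, 9, 34, None, None, 19, 46, None, 29, 38]
Validate using subtree bounds (lo, hi): at each node, require lo < value < hi,
then recurse left with hi=value and right with lo=value.
Preorder trace (stopping at first violation):
  at node 11 with bounds (-inf, +inf): OK
  at node 9 with bounds (-inf, 11): OK
  at node 34 with bounds (11, +inf): OK
  at node 19 with bounds (11, 34): OK
  at node 29 with bounds (19, 34): OK
  at node 46 with bounds (34, +inf): OK
  at node 38 with bounds (34, 46): OK
No violation found at any node.
Result: Valid BST


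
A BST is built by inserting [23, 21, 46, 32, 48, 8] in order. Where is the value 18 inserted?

Starting tree (level order): [23, 21, 46, 8, None, 32, 48]
Insertion path: 23 -> 21 -> 8
Result: insert 18 as right child of 8
Final tree (level order): [23, 21, 46, 8, None, 32, 48, None, 18]


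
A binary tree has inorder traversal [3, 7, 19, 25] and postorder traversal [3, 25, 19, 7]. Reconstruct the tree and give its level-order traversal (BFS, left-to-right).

Inorder:   [3, 7, 19, 25]
Postorder: [3, 25, 19, 7]
Algorithm: postorder visits root last, so walk postorder right-to-left;
each value is the root of the current inorder slice — split it at that
value, recurse on the right subtree first, then the left.
Recursive splits:
  root=7; inorder splits into left=[3], right=[19, 25]
  root=19; inorder splits into left=[], right=[25]
  root=25; inorder splits into left=[], right=[]
  root=3; inorder splits into left=[], right=[]
Reconstructed level-order: [7, 3, 19, 25]


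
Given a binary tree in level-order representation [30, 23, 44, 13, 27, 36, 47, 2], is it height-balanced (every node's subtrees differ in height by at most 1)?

Tree (level-order array): [30, 23, 44, 13, 27, 36, 47, 2]
Definition: a tree is height-balanced if, at every node, |h(left) - h(right)| <= 1 (empty subtree has height -1).
Bottom-up per-node check:
  node 2: h_left=-1, h_right=-1, diff=0 [OK], height=0
  node 13: h_left=0, h_right=-1, diff=1 [OK], height=1
  node 27: h_left=-1, h_right=-1, diff=0 [OK], height=0
  node 23: h_left=1, h_right=0, diff=1 [OK], height=2
  node 36: h_left=-1, h_right=-1, diff=0 [OK], height=0
  node 47: h_left=-1, h_right=-1, diff=0 [OK], height=0
  node 44: h_left=0, h_right=0, diff=0 [OK], height=1
  node 30: h_left=2, h_right=1, diff=1 [OK], height=3
All nodes satisfy the balance condition.
Result: Balanced


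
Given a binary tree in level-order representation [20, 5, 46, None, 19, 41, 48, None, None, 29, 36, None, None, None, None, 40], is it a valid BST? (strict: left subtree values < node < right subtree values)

Level-order array: [20, 5, 46, None, 19, 41, 48, None, None, 29, 36, None, None, None, None, 40]
Validate using subtree bounds (lo, hi): at each node, require lo < value < hi,
then recurse left with hi=value and right with lo=value.
Preorder trace (stopping at first violation):
  at node 20 with bounds (-inf, +inf): OK
  at node 5 with bounds (-inf, 20): OK
  at node 19 with bounds (5, 20): OK
  at node 46 with bounds (20, +inf): OK
  at node 41 with bounds (20, 46): OK
  at node 29 with bounds (20, 41): OK
  at node 36 with bounds (41, 46): VIOLATION
Node 36 violates its bound: not (41 < 36 < 46).
Result: Not a valid BST


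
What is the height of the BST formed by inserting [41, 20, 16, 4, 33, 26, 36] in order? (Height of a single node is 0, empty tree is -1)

Insertion order: [41, 20, 16, 4, 33, 26, 36]
Tree (level-order array): [41, 20, None, 16, 33, 4, None, 26, 36]
Compute height bottom-up (empty subtree = -1):
  height(4) = 1 + max(-1, -1) = 0
  height(16) = 1 + max(0, -1) = 1
  height(26) = 1 + max(-1, -1) = 0
  height(36) = 1 + max(-1, -1) = 0
  height(33) = 1 + max(0, 0) = 1
  height(20) = 1 + max(1, 1) = 2
  height(41) = 1 + max(2, -1) = 3
Height = 3


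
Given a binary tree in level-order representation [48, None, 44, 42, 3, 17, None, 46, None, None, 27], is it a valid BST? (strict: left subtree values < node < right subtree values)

Level-order array: [48, None, 44, 42, 3, 17, None, 46, None, None, 27]
Validate using subtree bounds (lo, hi): at each node, require lo < value < hi,
then recurse left with hi=value and right with lo=value.
Preorder trace (stopping at first violation):
  at node 48 with bounds (-inf, +inf): OK
  at node 44 with bounds (48, +inf): VIOLATION
Node 44 violates its bound: not (48 < 44 < +inf).
Result: Not a valid BST


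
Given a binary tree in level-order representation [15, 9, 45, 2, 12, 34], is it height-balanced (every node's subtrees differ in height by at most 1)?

Tree (level-order array): [15, 9, 45, 2, 12, 34]
Definition: a tree is height-balanced if, at every node, |h(left) - h(right)| <= 1 (empty subtree has height -1).
Bottom-up per-node check:
  node 2: h_left=-1, h_right=-1, diff=0 [OK], height=0
  node 12: h_left=-1, h_right=-1, diff=0 [OK], height=0
  node 9: h_left=0, h_right=0, diff=0 [OK], height=1
  node 34: h_left=-1, h_right=-1, diff=0 [OK], height=0
  node 45: h_left=0, h_right=-1, diff=1 [OK], height=1
  node 15: h_left=1, h_right=1, diff=0 [OK], height=2
All nodes satisfy the balance condition.
Result: Balanced


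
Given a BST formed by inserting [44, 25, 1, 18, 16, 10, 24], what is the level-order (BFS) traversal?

Tree insertion order: [44, 25, 1, 18, 16, 10, 24]
Tree (level-order array): [44, 25, None, 1, None, None, 18, 16, 24, 10]
BFS from the root, enqueuing left then right child of each popped node:
  queue [44] -> pop 44, enqueue [25], visited so far: [44]
  queue [25] -> pop 25, enqueue [1], visited so far: [44, 25]
  queue [1] -> pop 1, enqueue [18], visited so far: [44, 25, 1]
  queue [18] -> pop 18, enqueue [16, 24], visited so far: [44, 25, 1, 18]
  queue [16, 24] -> pop 16, enqueue [10], visited so far: [44, 25, 1, 18, 16]
  queue [24, 10] -> pop 24, enqueue [none], visited so far: [44, 25, 1, 18, 16, 24]
  queue [10] -> pop 10, enqueue [none], visited so far: [44, 25, 1, 18, 16, 24, 10]
Result: [44, 25, 1, 18, 16, 24, 10]


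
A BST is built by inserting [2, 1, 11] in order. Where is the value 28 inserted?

Starting tree (level order): [2, 1, 11]
Insertion path: 2 -> 11
Result: insert 28 as right child of 11
Final tree (level order): [2, 1, 11, None, None, None, 28]


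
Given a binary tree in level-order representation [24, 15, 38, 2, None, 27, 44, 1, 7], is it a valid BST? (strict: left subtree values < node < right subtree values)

Level-order array: [24, 15, 38, 2, None, 27, 44, 1, 7]
Validate using subtree bounds (lo, hi): at each node, require lo < value < hi,
then recurse left with hi=value and right with lo=value.
Preorder trace (stopping at first violation):
  at node 24 with bounds (-inf, +inf): OK
  at node 15 with bounds (-inf, 24): OK
  at node 2 with bounds (-inf, 15): OK
  at node 1 with bounds (-inf, 2): OK
  at node 7 with bounds (2, 15): OK
  at node 38 with bounds (24, +inf): OK
  at node 27 with bounds (24, 38): OK
  at node 44 with bounds (38, +inf): OK
No violation found at any node.
Result: Valid BST


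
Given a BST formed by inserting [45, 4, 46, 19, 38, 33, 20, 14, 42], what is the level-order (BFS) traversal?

Tree insertion order: [45, 4, 46, 19, 38, 33, 20, 14, 42]
Tree (level-order array): [45, 4, 46, None, 19, None, None, 14, 38, None, None, 33, 42, 20]
BFS from the root, enqueuing left then right child of each popped node:
  queue [45] -> pop 45, enqueue [4, 46], visited so far: [45]
  queue [4, 46] -> pop 4, enqueue [19], visited so far: [45, 4]
  queue [46, 19] -> pop 46, enqueue [none], visited so far: [45, 4, 46]
  queue [19] -> pop 19, enqueue [14, 38], visited so far: [45, 4, 46, 19]
  queue [14, 38] -> pop 14, enqueue [none], visited so far: [45, 4, 46, 19, 14]
  queue [38] -> pop 38, enqueue [33, 42], visited so far: [45, 4, 46, 19, 14, 38]
  queue [33, 42] -> pop 33, enqueue [20], visited so far: [45, 4, 46, 19, 14, 38, 33]
  queue [42, 20] -> pop 42, enqueue [none], visited so far: [45, 4, 46, 19, 14, 38, 33, 42]
  queue [20] -> pop 20, enqueue [none], visited so far: [45, 4, 46, 19, 14, 38, 33, 42, 20]
Result: [45, 4, 46, 19, 14, 38, 33, 42, 20]


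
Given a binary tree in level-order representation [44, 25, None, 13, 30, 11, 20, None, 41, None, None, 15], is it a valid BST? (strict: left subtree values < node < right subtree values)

Level-order array: [44, 25, None, 13, 30, 11, 20, None, 41, None, None, 15]
Validate using subtree bounds (lo, hi): at each node, require lo < value < hi,
then recurse left with hi=value and right with lo=value.
Preorder trace (stopping at first violation):
  at node 44 with bounds (-inf, +inf): OK
  at node 25 with bounds (-inf, 44): OK
  at node 13 with bounds (-inf, 25): OK
  at node 11 with bounds (-inf, 13): OK
  at node 20 with bounds (13, 25): OK
  at node 15 with bounds (13, 20): OK
  at node 30 with bounds (25, 44): OK
  at node 41 with bounds (30, 44): OK
No violation found at any node.
Result: Valid BST


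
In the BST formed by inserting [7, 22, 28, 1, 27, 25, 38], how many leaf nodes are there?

Tree built from: [7, 22, 28, 1, 27, 25, 38]
Tree (level-order array): [7, 1, 22, None, None, None, 28, 27, 38, 25]
Rule: A leaf has 0 children.
Per-node child counts:
  node 7: 2 child(ren)
  node 1: 0 child(ren)
  node 22: 1 child(ren)
  node 28: 2 child(ren)
  node 27: 1 child(ren)
  node 25: 0 child(ren)
  node 38: 0 child(ren)
Matching nodes: [1, 25, 38]
Count of leaf nodes: 3


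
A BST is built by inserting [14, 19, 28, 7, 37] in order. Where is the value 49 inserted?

Starting tree (level order): [14, 7, 19, None, None, None, 28, None, 37]
Insertion path: 14 -> 19 -> 28 -> 37
Result: insert 49 as right child of 37
Final tree (level order): [14, 7, 19, None, None, None, 28, None, 37, None, 49]


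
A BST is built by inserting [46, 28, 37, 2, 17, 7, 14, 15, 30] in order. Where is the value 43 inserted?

Starting tree (level order): [46, 28, None, 2, 37, None, 17, 30, None, 7, None, None, None, None, 14, None, 15]
Insertion path: 46 -> 28 -> 37
Result: insert 43 as right child of 37
Final tree (level order): [46, 28, None, 2, 37, None, 17, 30, 43, 7, None, None, None, None, None, None, 14, None, 15]


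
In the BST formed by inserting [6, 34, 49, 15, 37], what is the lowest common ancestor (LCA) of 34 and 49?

Tree insertion order: [6, 34, 49, 15, 37]
Tree (level-order array): [6, None, 34, 15, 49, None, None, 37]
In a BST, the LCA of p=34, q=49 is the first node v on the
root-to-leaf path with p <= v <= q (go left if both < v, right if both > v).
Walk from root:
  at 6: both 34 and 49 > 6, go right
  at 34: 34 <= 34 <= 49, this is the LCA
LCA = 34


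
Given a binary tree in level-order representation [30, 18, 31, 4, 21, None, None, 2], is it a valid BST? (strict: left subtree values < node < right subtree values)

Level-order array: [30, 18, 31, 4, 21, None, None, 2]
Validate using subtree bounds (lo, hi): at each node, require lo < value < hi,
then recurse left with hi=value and right with lo=value.
Preorder trace (stopping at first violation):
  at node 30 with bounds (-inf, +inf): OK
  at node 18 with bounds (-inf, 30): OK
  at node 4 with bounds (-inf, 18): OK
  at node 2 with bounds (-inf, 4): OK
  at node 21 with bounds (18, 30): OK
  at node 31 with bounds (30, +inf): OK
No violation found at any node.
Result: Valid BST


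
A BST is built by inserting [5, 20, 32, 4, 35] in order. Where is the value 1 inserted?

Starting tree (level order): [5, 4, 20, None, None, None, 32, None, 35]
Insertion path: 5 -> 4
Result: insert 1 as left child of 4
Final tree (level order): [5, 4, 20, 1, None, None, 32, None, None, None, 35]


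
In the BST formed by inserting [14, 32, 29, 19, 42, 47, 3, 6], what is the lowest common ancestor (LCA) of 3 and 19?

Tree insertion order: [14, 32, 29, 19, 42, 47, 3, 6]
Tree (level-order array): [14, 3, 32, None, 6, 29, 42, None, None, 19, None, None, 47]
In a BST, the LCA of p=3, q=19 is the first node v on the
root-to-leaf path with p <= v <= q (go left if both < v, right if both > v).
Walk from root:
  at 14: 3 <= 14 <= 19, this is the LCA
LCA = 14


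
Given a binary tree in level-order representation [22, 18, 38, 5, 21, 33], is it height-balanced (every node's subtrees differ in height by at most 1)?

Tree (level-order array): [22, 18, 38, 5, 21, 33]
Definition: a tree is height-balanced if, at every node, |h(left) - h(right)| <= 1 (empty subtree has height -1).
Bottom-up per-node check:
  node 5: h_left=-1, h_right=-1, diff=0 [OK], height=0
  node 21: h_left=-1, h_right=-1, diff=0 [OK], height=0
  node 18: h_left=0, h_right=0, diff=0 [OK], height=1
  node 33: h_left=-1, h_right=-1, diff=0 [OK], height=0
  node 38: h_left=0, h_right=-1, diff=1 [OK], height=1
  node 22: h_left=1, h_right=1, diff=0 [OK], height=2
All nodes satisfy the balance condition.
Result: Balanced


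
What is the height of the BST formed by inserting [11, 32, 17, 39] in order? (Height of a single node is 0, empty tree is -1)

Insertion order: [11, 32, 17, 39]
Tree (level-order array): [11, None, 32, 17, 39]
Compute height bottom-up (empty subtree = -1):
  height(17) = 1 + max(-1, -1) = 0
  height(39) = 1 + max(-1, -1) = 0
  height(32) = 1 + max(0, 0) = 1
  height(11) = 1 + max(-1, 1) = 2
Height = 2


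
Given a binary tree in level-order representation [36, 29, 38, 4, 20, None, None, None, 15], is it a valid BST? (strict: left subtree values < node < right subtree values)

Level-order array: [36, 29, 38, 4, 20, None, None, None, 15]
Validate using subtree bounds (lo, hi): at each node, require lo < value < hi,
then recurse left with hi=value and right with lo=value.
Preorder trace (stopping at first violation):
  at node 36 with bounds (-inf, +inf): OK
  at node 29 with bounds (-inf, 36): OK
  at node 4 with bounds (-inf, 29): OK
  at node 15 with bounds (4, 29): OK
  at node 20 with bounds (29, 36): VIOLATION
Node 20 violates its bound: not (29 < 20 < 36).
Result: Not a valid BST


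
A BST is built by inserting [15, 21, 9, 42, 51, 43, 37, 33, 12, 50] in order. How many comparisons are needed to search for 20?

Search path for 20: 15 -> 21
Found: False
Comparisons: 2


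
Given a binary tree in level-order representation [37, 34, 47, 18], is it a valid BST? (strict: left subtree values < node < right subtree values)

Level-order array: [37, 34, 47, 18]
Validate using subtree bounds (lo, hi): at each node, require lo < value < hi,
then recurse left with hi=value and right with lo=value.
Preorder trace (stopping at first violation):
  at node 37 with bounds (-inf, +inf): OK
  at node 34 with bounds (-inf, 37): OK
  at node 18 with bounds (-inf, 34): OK
  at node 47 with bounds (37, +inf): OK
No violation found at any node.
Result: Valid BST


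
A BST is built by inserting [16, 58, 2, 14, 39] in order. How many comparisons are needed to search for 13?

Search path for 13: 16 -> 2 -> 14
Found: False
Comparisons: 3


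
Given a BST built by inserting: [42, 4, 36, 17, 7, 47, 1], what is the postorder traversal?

Tree insertion order: [42, 4, 36, 17, 7, 47, 1]
Tree (level-order array): [42, 4, 47, 1, 36, None, None, None, None, 17, None, 7]
Postorder traversal: [1, 7, 17, 36, 4, 47, 42]


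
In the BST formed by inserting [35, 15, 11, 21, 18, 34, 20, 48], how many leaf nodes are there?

Tree built from: [35, 15, 11, 21, 18, 34, 20, 48]
Tree (level-order array): [35, 15, 48, 11, 21, None, None, None, None, 18, 34, None, 20]
Rule: A leaf has 0 children.
Per-node child counts:
  node 35: 2 child(ren)
  node 15: 2 child(ren)
  node 11: 0 child(ren)
  node 21: 2 child(ren)
  node 18: 1 child(ren)
  node 20: 0 child(ren)
  node 34: 0 child(ren)
  node 48: 0 child(ren)
Matching nodes: [11, 20, 34, 48]
Count of leaf nodes: 4


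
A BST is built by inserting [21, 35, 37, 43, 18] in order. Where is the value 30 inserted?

Starting tree (level order): [21, 18, 35, None, None, None, 37, None, 43]
Insertion path: 21 -> 35
Result: insert 30 as left child of 35
Final tree (level order): [21, 18, 35, None, None, 30, 37, None, None, None, 43]


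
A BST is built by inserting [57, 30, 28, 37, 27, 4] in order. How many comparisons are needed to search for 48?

Search path for 48: 57 -> 30 -> 37
Found: False
Comparisons: 3


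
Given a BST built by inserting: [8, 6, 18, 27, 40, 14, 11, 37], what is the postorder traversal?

Tree insertion order: [8, 6, 18, 27, 40, 14, 11, 37]
Tree (level-order array): [8, 6, 18, None, None, 14, 27, 11, None, None, 40, None, None, 37]
Postorder traversal: [6, 11, 14, 37, 40, 27, 18, 8]


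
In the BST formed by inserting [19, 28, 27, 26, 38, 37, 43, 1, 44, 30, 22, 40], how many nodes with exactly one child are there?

Tree built from: [19, 28, 27, 26, 38, 37, 43, 1, 44, 30, 22, 40]
Tree (level-order array): [19, 1, 28, None, None, 27, 38, 26, None, 37, 43, 22, None, 30, None, 40, 44]
Rule: These are nodes with exactly 1 non-null child.
Per-node child counts:
  node 19: 2 child(ren)
  node 1: 0 child(ren)
  node 28: 2 child(ren)
  node 27: 1 child(ren)
  node 26: 1 child(ren)
  node 22: 0 child(ren)
  node 38: 2 child(ren)
  node 37: 1 child(ren)
  node 30: 0 child(ren)
  node 43: 2 child(ren)
  node 40: 0 child(ren)
  node 44: 0 child(ren)
Matching nodes: [27, 26, 37]
Count of nodes with exactly one child: 3


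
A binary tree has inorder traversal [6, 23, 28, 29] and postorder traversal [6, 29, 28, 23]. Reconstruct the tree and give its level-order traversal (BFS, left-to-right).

Inorder:   [6, 23, 28, 29]
Postorder: [6, 29, 28, 23]
Algorithm: postorder visits root last, so walk postorder right-to-left;
each value is the root of the current inorder slice — split it at that
value, recurse on the right subtree first, then the left.
Recursive splits:
  root=23; inorder splits into left=[6], right=[28, 29]
  root=28; inorder splits into left=[], right=[29]
  root=29; inorder splits into left=[], right=[]
  root=6; inorder splits into left=[], right=[]
Reconstructed level-order: [23, 6, 28, 29]


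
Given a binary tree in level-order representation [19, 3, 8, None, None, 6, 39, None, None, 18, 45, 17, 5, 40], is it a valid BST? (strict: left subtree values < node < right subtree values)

Level-order array: [19, 3, 8, None, None, 6, 39, None, None, 18, 45, 17, 5, 40]
Validate using subtree bounds (lo, hi): at each node, require lo < value < hi,
then recurse left with hi=value and right with lo=value.
Preorder trace (stopping at first violation):
  at node 19 with bounds (-inf, +inf): OK
  at node 3 with bounds (-inf, 19): OK
  at node 8 with bounds (19, +inf): VIOLATION
Node 8 violates its bound: not (19 < 8 < +inf).
Result: Not a valid BST


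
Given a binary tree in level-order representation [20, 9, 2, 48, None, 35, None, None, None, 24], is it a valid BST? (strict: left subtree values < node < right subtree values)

Level-order array: [20, 9, 2, 48, None, 35, None, None, None, 24]
Validate using subtree bounds (lo, hi): at each node, require lo < value < hi,
then recurse left with hi=value and right with lo=value.
Preorder trace (stopping at first violation):
  at node 20 with bounds (-inf, +inf): OK
  at node 9 with bounds (-inf, 20): OK
  at node 48 with bounds (-inf, 9): VIOLATION
Node 48 violates its bound: not (-inf < 48 < 9).
Result: Not a valid BST


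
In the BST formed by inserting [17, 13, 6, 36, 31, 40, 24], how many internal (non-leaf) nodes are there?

Tree built from: [17, 13, 6, 36, 31, 40, 24]
Tree (level-order array): [17, 13, 36, 6, None, 31, 40, None, None, 24]
Rule: An internal node has at least one child.
Per-node child counts:
  node 17: 2 child(ren)
  node 13: 1 child(ren)
  node 6: 0 child(ren)
  node 36: 2 child(ren)
  node 31: 1 child(ren)
  node 24: 0 child(ren)
  node 40: 0 child(ren)
Matching nodes: [17, 13, 36, 31]
Count of internal (non-leaf) nodes: 4


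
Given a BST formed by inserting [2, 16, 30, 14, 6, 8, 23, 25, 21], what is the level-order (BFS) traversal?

Tree insertion order: [2, 16, 30, 14, 6, 8, 23, 25, 21]
Tree (level-order array): [2, None, 16, 14, 30, 6, None, 23, None, None, 8, 21, 25]
BFS from the root, enqueuing left then right child of each popped node:
  queue [2] -> pop 2, enqueue [16], visited so far: [2]
  queue [16] -> pop 16, enqueue [14, 30], visited so far: [2, 16]
  queue [14, 30] -> pop 14, enqueue [6], visited so far: [2, 16, 14]
  queue [30, 6] -> pop 30, enqueue [23], visited so far: [2, 16, 14, 30]
  queue [6, 23] -> pop 6, enqueue [8], visited so far: [2, 16, 14, 30, 6]
  queue [23, 8] -> pop 23, enqueue [21, 25], visited so far: [2, 16, 14, 30, 6, 23]
  queue [8, 21, 25] -> pop 8, enqueue [none], visited so far: [2, 16, 14, 30, 6, 23, 8]
  queue [21, 25] -> pop 21, enqueue [none], visited so far: [2, 16, 14, 30, 6, 23, 8, 21]
  queue [25] -> pop 25, enqueue [none], visited so far: [2, 16, 14, 30, 6, 23, 8, 21, 25]
Result: [2, 16, 14, 30, 6, 23, 8, 21, 25]


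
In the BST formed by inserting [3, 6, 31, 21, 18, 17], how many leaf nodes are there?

Tree built from: [3, 6, 31, 21, 18, 17]
Tree (level-order array): [3, None, 6, None, 31, 21, None, 18, None, 17]
Rule: A leaf has 0 children.
Per-node child counts:
  node 3: 1 child(ren)
  node 6: 1 child(ren)
  node 31: 1 child(ren)
  node 21: 1 child(ren)
  node 18: 1 child(ren)
  node 17: 0 child(ren)
Matching nodes: [17]
Count of leaf nodes: 1


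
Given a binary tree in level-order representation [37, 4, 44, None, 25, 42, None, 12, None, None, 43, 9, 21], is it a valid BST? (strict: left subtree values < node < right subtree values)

Level-order array: [37, 4, 44, None, 25, 42, None, 12, None, None, 43, 9, 21]
Validate using subtree bounds (lo, hi): at each node, require lo < value < hi,
then recurse left with hi=value and right with lo=value.
Preorder trace (stopping at first violation):
  at node 37 with bounds (-inf, +inf): OK
  at node 4 with bounds (-inf, 37): OK
  at node 25 with bounds (4, 37): OK
  at node 12 with bounds (4, 25): OK
  at node 9 with bounds (4, 12): OK
  at node 21 with bounds (12, 25): OK
  at node 44 with bounds (37, +inf): OK
  at node 42 with bounds (37, 44): OK
  at node 43 with bounds (42, 44): OK
No violation found at any node.
Result: Valid BST


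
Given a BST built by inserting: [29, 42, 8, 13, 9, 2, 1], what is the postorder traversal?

Tree insertion order: [29, 42, 8, 13, 9, 2, 1]
Tree (level-order array): [29, 8, 42, 2, 13, None, None, 1, None, 9]
Postorder traversal: [1, 2, 9, 13, 8, 42, 29]


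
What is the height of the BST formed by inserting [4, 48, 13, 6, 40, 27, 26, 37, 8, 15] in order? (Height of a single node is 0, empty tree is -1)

Insertion order: [4, 48, 13, 6, 40, 27, 26, 37, 8, 15]
Tree (level-order array): [4, None, 48, 13, None, 6, 40, None, 8, 27, None, None, None, 26, 37, 15]
Compute height bottom-up (empty subtree = -1):
  height(8) = 1 + max(-1, -1) = 0
  height(6) = 1 + max(-1, 0) = 1
  height(15) = 1 + max(-1, -1) = 0
  height(26) = 1 + max(0, -1) = 1
  height(37) = 1 + max(-1, -1) = 0
  height(27) = 1 + max(1, 0) = 2
  height(40) = 1 + max(2, -1) = 3
  height(13) = 1 + max(1, 3) = 4
  height(48) = 1 + max(4, -1) = 5
  height(4) = 1 + max(-1, 5) = 6
Height = 6
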